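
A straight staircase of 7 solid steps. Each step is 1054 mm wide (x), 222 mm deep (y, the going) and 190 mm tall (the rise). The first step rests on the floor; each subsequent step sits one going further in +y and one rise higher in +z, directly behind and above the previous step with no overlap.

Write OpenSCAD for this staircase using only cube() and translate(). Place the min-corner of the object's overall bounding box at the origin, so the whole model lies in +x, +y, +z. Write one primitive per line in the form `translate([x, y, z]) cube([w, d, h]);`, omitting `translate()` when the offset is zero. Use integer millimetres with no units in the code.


cube([1054, 222, 190]);
translate([0, 222, 190]) cube([1054, 222, 190]);
translate([0, 444, 380]) cube([1054, 222, 190]);
translate([0, 666, 570]) cube([1054, 222, 190]);
translate([0, 888, 760]) cube([1054, 222, 190]);
translate([0, 1110, 950]) cube([1054, 222, 190]);
translate([0, 1332, 1140]) cube([1054, 222, 190]);


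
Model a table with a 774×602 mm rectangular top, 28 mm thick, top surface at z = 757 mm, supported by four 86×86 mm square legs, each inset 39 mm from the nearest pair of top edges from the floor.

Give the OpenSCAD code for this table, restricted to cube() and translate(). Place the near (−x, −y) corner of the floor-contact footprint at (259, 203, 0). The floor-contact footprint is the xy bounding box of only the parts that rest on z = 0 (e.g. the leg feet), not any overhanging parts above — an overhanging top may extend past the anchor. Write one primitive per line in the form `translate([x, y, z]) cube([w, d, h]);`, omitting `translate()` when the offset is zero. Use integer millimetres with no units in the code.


translate([220, 164, 729]) cube([774, 602, 28]);
translate([259, 203, 0]) cube([86, 86, 729]);
translate([869, 203, 0]) cube([86, 86, 729]);
translate([259, 641, 0]) cube([86, 86, 729]);
translate([869, 641, 0]) cube([86, 86, 729]);


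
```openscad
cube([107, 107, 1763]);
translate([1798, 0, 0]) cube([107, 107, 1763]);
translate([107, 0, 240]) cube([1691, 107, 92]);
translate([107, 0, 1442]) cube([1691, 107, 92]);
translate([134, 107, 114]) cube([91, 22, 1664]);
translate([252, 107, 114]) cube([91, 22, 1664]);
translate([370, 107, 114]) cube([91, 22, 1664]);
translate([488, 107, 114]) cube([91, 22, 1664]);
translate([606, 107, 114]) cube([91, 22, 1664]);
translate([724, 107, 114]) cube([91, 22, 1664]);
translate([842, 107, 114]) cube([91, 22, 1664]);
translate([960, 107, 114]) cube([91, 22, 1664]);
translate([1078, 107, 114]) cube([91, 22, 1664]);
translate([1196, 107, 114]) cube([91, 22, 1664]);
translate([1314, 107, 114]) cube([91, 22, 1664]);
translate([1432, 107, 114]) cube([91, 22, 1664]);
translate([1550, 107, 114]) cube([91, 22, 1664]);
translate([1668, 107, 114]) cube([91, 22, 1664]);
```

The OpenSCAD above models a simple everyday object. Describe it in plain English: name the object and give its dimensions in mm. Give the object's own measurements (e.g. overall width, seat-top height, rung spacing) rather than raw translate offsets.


A fence section. Two 107×107 mm posts, 1763 mm tall, stand on the floor with a clear span of 1691 mm between their inner faces. Two horizontal rails of 107×92 mm section span the gap between the posts with their undersides at z = 240 mm and z = 1442 mm, flush with the posts' −y face. 14 pickets, each 91 mm wide, 22 mm thick and 1664 mm tall, are fixed to the +y face of the rails with their bottoms at z = 114 mm, spaced across the span with a 27 mm gap after the −x post and between neighbouring pickets, with 39 mm left before the +x post.


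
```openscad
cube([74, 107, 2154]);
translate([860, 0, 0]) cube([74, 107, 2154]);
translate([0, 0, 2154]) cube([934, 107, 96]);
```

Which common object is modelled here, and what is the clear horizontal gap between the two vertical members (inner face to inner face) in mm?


A door frame. The clear opening width is 786 mm.

Two 2154 mm tall posts with a header on top — a door frame. The left jamb is 74 mm wide at x = 0; the right jamb starts at x = 860. The clear opening is 860 − 74 = 786 mm.


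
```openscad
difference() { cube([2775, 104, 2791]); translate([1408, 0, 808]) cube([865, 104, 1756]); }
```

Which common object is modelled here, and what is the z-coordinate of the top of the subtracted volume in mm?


A wall with a window opening. The window head height is 2564 mm.

A wall with a rectangular opening subtracted — a window. Sill at z = 808, opening 1756 mm tall, so the head is at 808 + 1756 = 2564 mm.


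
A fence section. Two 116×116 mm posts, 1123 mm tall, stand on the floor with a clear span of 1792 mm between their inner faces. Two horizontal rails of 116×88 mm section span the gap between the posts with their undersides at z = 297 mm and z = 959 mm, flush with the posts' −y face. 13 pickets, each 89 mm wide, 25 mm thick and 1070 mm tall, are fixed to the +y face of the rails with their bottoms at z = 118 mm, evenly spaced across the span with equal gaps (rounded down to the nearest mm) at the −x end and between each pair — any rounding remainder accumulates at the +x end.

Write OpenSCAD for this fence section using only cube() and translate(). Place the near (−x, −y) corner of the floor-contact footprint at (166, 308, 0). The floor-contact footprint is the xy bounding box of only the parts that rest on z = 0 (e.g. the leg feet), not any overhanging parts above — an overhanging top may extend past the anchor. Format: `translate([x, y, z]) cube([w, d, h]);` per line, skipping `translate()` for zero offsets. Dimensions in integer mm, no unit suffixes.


translate([166, 308, 0]) cube([116, 116, 1123]);
translate([2074, 308, 0]) cube([116, 116, 1123]);
translate([282, 308, 297]) cube([1792, 116, 88]);
translate([282, 308, 959]) cube([1792, 116, 88]);
translate([327, 424, 118]) cube([89, 25, 1070]);
translate([461, 424, 118]) cube([89, 25, 1070]);
translate([595, 424, 118]) cube([89, 25, 1070]);
translate([729, 424, 118]) cube([89, 25, 1070]);
translate([863, 424, 118]) cube([89, 25, 1070]);
translate([997, 424, 118]) cube([89, 25, 1070]);
translate([1131, 424, 118]) cube([89, 25, 1070]);
translate([1265, 424, 118]) cube([89, 25, 1070]);
translate([1399, 424, 118]) cube([89, 25, 1070]);
translate([1533, 424, 118]) cube([89, 25, 1070]);
translate([1667, 424, 118]) cube([89, 25, 1070]);
translate([1801, 424, 118]) cube([89, 25, 1070]);
translate([1935, 424, 118]) cube([89, 25, 1070]);


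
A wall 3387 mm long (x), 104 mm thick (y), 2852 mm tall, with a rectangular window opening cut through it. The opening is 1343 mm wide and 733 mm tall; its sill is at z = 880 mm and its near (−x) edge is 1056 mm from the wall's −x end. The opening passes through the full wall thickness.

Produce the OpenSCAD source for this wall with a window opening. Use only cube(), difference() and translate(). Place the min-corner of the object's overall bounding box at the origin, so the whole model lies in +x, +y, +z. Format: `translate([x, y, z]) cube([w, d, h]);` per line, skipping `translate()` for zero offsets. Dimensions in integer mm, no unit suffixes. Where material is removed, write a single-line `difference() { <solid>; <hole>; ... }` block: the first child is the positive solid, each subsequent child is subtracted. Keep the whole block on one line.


difference() { cube([3387, 104, 2852]); translate([1056, 0, 880]) cube([1343, 104, 733]); }


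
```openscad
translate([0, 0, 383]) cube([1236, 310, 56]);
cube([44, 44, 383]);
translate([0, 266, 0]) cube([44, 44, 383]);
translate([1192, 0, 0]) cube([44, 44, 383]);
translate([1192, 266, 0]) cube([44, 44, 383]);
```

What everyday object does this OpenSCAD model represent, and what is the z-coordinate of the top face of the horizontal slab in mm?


A bench. The seat-top height is 439 mm.

A long slab on four corner posts — a bench. The slab sits at z = 383 with thickness 56, so the top is 383 + 56 = 439 mm.


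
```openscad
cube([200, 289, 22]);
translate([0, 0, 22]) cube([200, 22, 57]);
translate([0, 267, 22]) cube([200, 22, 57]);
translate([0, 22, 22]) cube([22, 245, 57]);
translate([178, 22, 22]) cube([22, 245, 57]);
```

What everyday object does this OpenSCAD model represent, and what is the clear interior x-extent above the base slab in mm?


An open box. The internal width is 156 mm.

A 200×289 base slab with four walls standing on it — an open box. The base is 200 mm wide and the walls are 22 mm thick, so the internal width is 200 − 2 × 22 = 156 mm.


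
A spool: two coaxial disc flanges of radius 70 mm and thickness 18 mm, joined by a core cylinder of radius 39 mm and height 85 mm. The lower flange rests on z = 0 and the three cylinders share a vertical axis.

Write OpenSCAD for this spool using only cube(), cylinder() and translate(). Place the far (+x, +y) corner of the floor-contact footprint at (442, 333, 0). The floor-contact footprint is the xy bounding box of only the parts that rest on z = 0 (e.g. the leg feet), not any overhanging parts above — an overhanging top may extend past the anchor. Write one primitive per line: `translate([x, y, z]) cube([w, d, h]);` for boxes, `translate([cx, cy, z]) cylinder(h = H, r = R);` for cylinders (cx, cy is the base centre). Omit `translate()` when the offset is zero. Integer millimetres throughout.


translate([372, 263, 0]) cylinder(h = 18, r = 70);
translate([372, 263, 18]) cylinder(h = 85, r = 39);
translate([372, 263, 103]) cylinder(h = 18, r = 70);


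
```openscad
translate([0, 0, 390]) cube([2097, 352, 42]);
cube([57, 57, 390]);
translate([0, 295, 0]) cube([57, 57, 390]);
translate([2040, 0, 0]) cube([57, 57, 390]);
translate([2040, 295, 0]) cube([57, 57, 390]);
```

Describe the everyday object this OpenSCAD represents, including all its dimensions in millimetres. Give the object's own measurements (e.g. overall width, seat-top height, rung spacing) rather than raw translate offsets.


A bench: a 2097×352 mm seat slab, 42 mm thick, top at z = 432 mm, on four 57×57 mm square legs flush with the seat corners and standing on z = 0.


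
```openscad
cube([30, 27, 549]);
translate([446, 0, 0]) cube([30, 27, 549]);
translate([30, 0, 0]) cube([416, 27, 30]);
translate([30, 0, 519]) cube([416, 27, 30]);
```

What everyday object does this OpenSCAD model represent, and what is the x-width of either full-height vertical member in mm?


A picture frame. The border width is 30 mm.

Four thin pieces enclosing a rectangular opening — a picture frame. The two full-height stiles are 549 mm tall; the top rail sits at z = 519 and is 30 mm tall, so the border above the opening is 549 − 519 = 30 mm, matching the stile x-width.


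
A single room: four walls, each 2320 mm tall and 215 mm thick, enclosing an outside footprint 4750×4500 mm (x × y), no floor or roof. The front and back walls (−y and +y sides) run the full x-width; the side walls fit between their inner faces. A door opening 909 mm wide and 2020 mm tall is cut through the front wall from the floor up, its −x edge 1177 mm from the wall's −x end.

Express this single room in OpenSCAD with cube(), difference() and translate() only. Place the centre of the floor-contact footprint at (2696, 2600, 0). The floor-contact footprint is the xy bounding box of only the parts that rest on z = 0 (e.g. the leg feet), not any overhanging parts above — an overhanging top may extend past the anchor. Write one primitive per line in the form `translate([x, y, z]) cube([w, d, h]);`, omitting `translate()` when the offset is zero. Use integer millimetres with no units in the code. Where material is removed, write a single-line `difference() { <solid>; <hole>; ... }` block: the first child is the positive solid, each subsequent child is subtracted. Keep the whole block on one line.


difference() { translate([321, 350, 0]) cube([4750, 215, 2320]); translate([1498, 350, 0]) cube([909, 215, 2020]); }
translate([321, 4635, 0]) cube([4750, 215, 2320]);
translate([321, 565, 0]) cube([215, 4070, 2320]);
translate([4856, 565, 0]) cube([215, 4070, 2320]);


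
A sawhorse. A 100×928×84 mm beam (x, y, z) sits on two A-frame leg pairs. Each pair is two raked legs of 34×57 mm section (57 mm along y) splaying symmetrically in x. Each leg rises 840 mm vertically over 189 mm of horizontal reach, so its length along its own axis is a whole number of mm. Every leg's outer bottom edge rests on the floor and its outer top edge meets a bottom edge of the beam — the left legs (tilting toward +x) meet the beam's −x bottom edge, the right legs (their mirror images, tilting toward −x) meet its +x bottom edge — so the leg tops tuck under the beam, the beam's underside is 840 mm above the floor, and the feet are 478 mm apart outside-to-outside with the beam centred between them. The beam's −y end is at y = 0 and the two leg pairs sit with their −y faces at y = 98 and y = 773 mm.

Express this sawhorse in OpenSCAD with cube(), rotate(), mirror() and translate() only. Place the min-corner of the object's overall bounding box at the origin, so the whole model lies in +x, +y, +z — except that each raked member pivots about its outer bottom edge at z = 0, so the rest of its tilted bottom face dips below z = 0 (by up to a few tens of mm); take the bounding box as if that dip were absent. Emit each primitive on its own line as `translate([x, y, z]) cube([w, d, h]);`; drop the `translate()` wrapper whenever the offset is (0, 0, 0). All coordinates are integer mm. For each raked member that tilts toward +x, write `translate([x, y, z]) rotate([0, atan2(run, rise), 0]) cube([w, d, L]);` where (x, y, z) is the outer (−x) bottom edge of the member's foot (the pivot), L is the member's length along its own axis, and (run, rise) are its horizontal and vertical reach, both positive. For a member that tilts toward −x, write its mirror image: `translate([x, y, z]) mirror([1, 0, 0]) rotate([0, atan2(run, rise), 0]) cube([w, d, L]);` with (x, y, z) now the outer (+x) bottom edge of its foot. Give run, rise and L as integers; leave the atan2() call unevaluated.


// leg length = √(189² + 840²) = 861
// right-leg outer foot x = 2·189 + 100 = 478
// beam min-corner = (189, 0, 840)
translate([189, 0, 840]) cube([100, 928, 84]);
translate([0, 98, 0]) rotate([0, atan2(189, 840), 0]) cube([34, 57, 861]);
translate([478, 98, 0]) mirror([1, 0, 0]) rotate([0, atan2(189, 840), 0]) cube([34, 57, 861]);
translate([0, 773, 0]) rotate([0, atan2(189, 840), 0]) cube([34, 57, 861]);
translate([478, 773, 0]) mirror([1, 0, 0]) rotate([0, atan2(189, 840), 0]) cube([34, 57, 861]);


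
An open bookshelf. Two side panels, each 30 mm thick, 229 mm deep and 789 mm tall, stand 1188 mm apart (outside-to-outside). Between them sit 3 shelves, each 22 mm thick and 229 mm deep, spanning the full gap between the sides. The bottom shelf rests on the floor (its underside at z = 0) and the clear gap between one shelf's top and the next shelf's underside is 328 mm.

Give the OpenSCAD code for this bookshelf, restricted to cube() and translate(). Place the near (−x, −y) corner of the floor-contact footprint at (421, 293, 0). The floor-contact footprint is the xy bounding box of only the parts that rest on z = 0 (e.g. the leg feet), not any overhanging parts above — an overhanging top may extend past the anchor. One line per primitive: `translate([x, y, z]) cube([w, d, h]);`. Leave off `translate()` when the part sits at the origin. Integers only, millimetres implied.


translate([421, 293, 0]) cube([30, 229, 789]);
translate([1579, 293, 0]) cube([30, 229, 789]);
translate([451, 293, 0]) cube([1128, 229, 22]);
translate([451, 293, 350]) cube([1128, 229, 22]);
translate([451, 293, 700]) cube([1128, 229, 22]);


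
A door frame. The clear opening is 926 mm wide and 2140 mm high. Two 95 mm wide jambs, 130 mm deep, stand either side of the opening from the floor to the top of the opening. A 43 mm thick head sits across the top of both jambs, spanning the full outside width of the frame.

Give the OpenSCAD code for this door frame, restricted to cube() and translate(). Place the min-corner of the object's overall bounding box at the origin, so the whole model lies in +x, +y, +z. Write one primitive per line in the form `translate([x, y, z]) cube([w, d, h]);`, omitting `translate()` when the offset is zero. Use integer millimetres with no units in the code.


cube([95, 130, 2140]);
translate([1021, 0, 0]) cube([95, 130, 2140]);
translate([0, 0, 2140]) cube([1116, 130, 43]);


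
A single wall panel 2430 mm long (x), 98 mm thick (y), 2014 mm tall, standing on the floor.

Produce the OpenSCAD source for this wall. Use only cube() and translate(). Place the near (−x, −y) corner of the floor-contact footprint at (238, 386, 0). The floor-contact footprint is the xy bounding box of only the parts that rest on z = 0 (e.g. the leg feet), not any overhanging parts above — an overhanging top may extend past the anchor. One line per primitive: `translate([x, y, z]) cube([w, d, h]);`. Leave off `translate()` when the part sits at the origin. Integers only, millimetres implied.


translate([238, 386, 0]) cube([2430, 98, 2014]);


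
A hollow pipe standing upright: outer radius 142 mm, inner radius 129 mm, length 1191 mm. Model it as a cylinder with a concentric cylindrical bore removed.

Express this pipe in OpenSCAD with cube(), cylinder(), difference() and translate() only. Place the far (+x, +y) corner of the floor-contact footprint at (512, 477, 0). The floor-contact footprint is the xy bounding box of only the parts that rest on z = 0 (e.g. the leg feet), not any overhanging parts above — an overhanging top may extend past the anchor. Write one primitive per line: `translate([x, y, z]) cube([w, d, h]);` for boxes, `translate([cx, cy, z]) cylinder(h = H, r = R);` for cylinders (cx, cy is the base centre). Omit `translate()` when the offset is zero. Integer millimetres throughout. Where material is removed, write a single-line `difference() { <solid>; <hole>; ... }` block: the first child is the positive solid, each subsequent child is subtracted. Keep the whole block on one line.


difference() { translate([370, 335, 0]) cylinder(h = 1191, r = 142); translate([370, 335, 0]) cylinder(h = 1191, r = 129); }


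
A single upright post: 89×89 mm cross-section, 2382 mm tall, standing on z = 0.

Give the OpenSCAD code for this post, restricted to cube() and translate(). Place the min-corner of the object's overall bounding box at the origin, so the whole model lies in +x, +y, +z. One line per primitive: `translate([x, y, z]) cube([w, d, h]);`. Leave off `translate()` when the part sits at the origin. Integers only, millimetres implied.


cube([89, 89, 2382]);


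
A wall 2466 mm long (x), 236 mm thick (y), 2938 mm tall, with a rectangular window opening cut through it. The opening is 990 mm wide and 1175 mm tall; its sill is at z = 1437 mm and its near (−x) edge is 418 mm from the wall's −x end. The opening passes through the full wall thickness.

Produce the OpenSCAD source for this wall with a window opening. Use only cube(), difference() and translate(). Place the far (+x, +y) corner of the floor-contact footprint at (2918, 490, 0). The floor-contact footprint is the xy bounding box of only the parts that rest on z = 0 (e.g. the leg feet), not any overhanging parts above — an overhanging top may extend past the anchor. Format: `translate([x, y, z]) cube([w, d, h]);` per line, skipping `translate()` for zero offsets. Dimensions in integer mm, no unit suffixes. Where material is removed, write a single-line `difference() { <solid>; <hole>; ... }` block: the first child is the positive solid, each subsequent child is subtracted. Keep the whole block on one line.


difference() { translate([452, 254, 0]) cube([2466, 236, 2938]); translate([870, 254, 1437]) cube([990, 236, 1175]); }


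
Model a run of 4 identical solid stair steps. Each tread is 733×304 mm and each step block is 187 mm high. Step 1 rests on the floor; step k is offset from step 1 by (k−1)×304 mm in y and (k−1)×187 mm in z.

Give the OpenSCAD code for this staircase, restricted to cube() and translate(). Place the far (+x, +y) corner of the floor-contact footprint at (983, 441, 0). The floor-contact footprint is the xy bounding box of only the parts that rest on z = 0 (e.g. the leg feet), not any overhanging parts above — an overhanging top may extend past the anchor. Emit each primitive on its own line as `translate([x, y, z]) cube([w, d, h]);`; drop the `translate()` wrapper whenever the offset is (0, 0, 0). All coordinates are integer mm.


translate([250, 137, 0]) cube([733, 304, 187]);
translate([250, 441, 187]) cube([733, 304, 187]);
translate([250, 745, 374]) cube([733, 304, 187]);
translate([250, 1049, 561]) cube([733, 304, 187]);


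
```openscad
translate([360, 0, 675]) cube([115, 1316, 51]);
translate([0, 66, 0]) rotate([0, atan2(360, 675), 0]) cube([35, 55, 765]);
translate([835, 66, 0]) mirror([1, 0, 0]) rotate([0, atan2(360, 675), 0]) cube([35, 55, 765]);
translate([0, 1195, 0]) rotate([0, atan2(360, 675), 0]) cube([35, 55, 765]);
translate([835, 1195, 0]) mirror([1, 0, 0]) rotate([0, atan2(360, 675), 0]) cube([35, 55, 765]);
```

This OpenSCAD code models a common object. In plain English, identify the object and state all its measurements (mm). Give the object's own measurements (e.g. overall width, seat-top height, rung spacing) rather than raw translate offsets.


A sawhorse. A 115×1316×51 mm beam (x, y, z) sits on two A-frame leg pairs. Each pair is two raked legs of 35×55 mm section (55 mm along y) splaying symmetrically in x. Each leg rises 675 mm vertically over 360 mm of horizontal reach and is 765 mm long along its own axis. Every leg's outer bottom edge rests on the floor and its outer top edge meets a bottom edge of the beam — the left legs (tilting toward +x) meet the beam's −x bottom edge, the right legs (their mirror images, tilting toward −x) meet its +x bottom edge — so the leg tops tuck under the beam, the beam's underside is 675 mm above the floor, and the feet are 835 mm apart outside-to-outside with the beam centred between them. The two leg pairs are set in 66 mm from either end of the beam.


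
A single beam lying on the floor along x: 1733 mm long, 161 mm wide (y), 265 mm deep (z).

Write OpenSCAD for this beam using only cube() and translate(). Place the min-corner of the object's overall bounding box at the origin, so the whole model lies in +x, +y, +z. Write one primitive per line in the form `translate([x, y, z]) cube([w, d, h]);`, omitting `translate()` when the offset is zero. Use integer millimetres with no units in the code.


cube([1733, 161, 265]);


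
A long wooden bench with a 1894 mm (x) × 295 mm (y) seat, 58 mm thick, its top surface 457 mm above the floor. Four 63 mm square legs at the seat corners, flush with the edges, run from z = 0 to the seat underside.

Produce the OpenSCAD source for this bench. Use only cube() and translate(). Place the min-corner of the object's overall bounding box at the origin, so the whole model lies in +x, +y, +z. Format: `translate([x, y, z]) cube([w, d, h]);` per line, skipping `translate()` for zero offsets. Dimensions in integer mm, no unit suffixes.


// leg_h = 457 − 58 = 399
translate([0, 0, 399]) cube([1894, 295, 58]);
cube([63, 63, 399]);
translate([0, 232, 0]) cube([63, 63, 399]);
translate([1831, 0, 0]) cube([63, 63, 399]);
translate([1831, 232, 0]) cube([63, 63, 399]);


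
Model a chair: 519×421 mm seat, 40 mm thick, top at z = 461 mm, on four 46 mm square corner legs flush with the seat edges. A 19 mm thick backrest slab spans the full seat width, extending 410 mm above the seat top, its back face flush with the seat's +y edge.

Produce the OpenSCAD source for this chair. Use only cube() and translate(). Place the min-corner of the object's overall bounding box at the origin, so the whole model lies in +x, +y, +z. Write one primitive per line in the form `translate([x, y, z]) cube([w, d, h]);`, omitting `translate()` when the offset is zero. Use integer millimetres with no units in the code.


translate([0, 0, 421]) cube([519, 421, 40]);
cube([46, 46, 421]);
translate([473, 0, 0]) cube([46, 46, 421]);
translate([0, 375, 0]) cube([46, 46, 421]);
translate([473, 375, 0]) cube([46, 46, 421]);
translate([0, 402, 461]) cube([519, 19, 410]);


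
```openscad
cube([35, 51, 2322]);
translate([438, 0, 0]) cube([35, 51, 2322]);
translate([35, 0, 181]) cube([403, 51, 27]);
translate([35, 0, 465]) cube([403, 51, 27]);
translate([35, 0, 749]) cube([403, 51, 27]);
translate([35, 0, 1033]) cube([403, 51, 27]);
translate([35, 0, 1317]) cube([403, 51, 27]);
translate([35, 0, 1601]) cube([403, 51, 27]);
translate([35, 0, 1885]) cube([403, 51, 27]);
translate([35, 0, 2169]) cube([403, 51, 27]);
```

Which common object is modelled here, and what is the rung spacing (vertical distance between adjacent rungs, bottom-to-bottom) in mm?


A ladder. The rung spacing is 284 mm.

Two tall 35×51 posts with 8 short bars between them — a ladder. Adjacent rungs sit at z = 181 and z = 465, so the spacing is 465 − 181 = 284 mm.


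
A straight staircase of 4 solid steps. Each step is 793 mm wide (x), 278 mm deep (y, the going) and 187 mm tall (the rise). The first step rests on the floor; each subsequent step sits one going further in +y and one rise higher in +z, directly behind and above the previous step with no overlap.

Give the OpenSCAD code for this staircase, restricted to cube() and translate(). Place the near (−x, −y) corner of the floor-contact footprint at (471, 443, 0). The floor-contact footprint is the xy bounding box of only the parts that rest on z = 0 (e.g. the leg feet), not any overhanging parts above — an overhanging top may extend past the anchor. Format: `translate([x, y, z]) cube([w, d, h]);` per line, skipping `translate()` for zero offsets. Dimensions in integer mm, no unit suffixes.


translate([471, 443, 0]) cube([793, 278, 187]);
translate([471, 721, 187]) cube([793, 278, 187]);
translate([471, 999, 374]) cube([793, 278, 187]);
translate([471, 1277, 561]) cube([793, 278, 187]);


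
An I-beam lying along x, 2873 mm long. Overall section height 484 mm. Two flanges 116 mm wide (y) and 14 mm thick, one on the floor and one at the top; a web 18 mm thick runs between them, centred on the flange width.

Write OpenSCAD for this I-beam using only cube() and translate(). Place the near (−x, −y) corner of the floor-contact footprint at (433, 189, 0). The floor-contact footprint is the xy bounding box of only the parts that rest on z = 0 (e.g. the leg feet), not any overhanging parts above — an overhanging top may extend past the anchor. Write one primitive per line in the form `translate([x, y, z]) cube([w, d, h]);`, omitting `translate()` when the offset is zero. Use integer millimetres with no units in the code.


translate([433, 189, 0]) cube([2873, 116, 14]);
translate([433, 238, 14]) cube([2873, 18, 456]);
translate([433, 189, 470]) cube([2873, 116, 14]);


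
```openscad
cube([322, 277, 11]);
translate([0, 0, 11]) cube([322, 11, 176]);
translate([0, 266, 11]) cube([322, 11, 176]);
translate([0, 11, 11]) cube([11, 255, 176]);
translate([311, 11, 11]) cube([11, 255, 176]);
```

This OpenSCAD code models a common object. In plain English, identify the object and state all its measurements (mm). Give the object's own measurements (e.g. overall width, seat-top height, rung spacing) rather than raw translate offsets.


An open-topped rectangular box: outside dimensions 322×277×187 mm, with a uniform wall and base thickness of 11 mm. The base is a full 322×277 slab on the floor; four walls sit on top of the base. The front and back walls (the −y and +y sides) span the full width; the two side walls fit between them.


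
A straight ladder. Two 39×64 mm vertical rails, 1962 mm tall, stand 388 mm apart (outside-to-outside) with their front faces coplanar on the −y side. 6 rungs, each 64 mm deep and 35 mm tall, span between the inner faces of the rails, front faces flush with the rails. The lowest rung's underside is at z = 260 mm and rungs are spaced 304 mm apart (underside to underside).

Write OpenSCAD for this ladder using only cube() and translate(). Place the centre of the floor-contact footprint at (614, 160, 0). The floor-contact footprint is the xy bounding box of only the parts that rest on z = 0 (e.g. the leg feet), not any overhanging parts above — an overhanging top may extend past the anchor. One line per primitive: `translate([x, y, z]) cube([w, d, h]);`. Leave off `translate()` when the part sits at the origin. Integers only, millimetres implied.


translate([420, 128, 0]) cube([39, 64, 1962]);
translate([769, 128, 0]) cube([39, 64, 1962]);
translate([459, 128, 260]) cube([310, 64, 35]);
translate([459, 128, 564]) cube([310, 64, 35]);
translate([459, 128, 868]) cube([310, 64, 35]);
translate([459, 128, 1172]) cube([310, 64, 35]);
translate([459, 128, 1476]) cube([310, 64, 35]);
translate([459, 128, 1780]) cube([310, 64, 35]);


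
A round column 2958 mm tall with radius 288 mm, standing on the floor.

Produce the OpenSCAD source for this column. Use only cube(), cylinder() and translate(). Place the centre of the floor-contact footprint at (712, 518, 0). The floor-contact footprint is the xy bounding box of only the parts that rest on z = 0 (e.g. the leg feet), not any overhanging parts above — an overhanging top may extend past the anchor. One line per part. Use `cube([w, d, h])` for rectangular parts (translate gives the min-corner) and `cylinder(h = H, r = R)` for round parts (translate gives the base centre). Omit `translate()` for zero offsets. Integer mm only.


translate([712, 518, 0]) cylinder(h = 2958, r = 288);


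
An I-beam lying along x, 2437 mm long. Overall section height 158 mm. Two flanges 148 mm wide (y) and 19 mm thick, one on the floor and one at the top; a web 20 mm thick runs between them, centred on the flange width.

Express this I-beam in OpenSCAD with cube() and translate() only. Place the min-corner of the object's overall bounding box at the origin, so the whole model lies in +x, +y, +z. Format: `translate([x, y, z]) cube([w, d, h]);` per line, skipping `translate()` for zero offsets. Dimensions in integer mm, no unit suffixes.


cube([2437, 148, 19]);
translate([0, 64, 19]) cube([2437, 20, 120]);
translate([0, 0, 139]) cube([2437, 148, 19]);


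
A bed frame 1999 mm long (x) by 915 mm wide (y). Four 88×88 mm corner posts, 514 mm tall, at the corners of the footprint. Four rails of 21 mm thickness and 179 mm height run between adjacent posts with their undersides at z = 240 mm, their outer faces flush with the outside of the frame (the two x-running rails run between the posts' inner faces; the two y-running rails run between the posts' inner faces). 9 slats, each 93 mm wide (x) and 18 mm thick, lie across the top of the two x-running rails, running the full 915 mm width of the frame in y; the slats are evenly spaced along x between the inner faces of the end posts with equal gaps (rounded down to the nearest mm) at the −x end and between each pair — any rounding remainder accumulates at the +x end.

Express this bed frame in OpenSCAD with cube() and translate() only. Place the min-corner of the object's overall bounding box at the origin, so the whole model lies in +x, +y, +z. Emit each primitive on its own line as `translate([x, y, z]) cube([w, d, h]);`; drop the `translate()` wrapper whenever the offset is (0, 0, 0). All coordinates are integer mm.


cube([88, 88, 514]);
translate([0, 827, 0]) cube([88, 88, 514]);
translate([1911, 0, 0]) cube([88, 88, 514]);
translate([1911, 827, 0]) cube([88, 88, 514]);
translate([88, 0, 240]) cube([1823, 21, 179]);
translate([88, 894, 240]) cube([1823, 21, 179]);
translate([0, 88, 240]) cube([21, 739, 179]);
translate([1978, 88, 240]) cube([21, 739, 179]);
translate([186, 0, 419]) cube([93, 915, 18]);
translate([377, 0, 419]) cube([93, 915, 18]);
translate([568, 0, 419]) cube([93, 915, 18]);
translate([759, 0, 419]) cube([93, 915, 18]);
translate([950, 0, 419]) cube([93, 915, 18]);
translate([1141, 0, 419]) cube([93, 915, 18]);
translate([1332, 0, 419]) cube([93, 915, 18]);
translate([1523, 0, 419]) cube([93, 915, 18]);
translate([1714, 0, 419]) cube([93, 915, 18]);


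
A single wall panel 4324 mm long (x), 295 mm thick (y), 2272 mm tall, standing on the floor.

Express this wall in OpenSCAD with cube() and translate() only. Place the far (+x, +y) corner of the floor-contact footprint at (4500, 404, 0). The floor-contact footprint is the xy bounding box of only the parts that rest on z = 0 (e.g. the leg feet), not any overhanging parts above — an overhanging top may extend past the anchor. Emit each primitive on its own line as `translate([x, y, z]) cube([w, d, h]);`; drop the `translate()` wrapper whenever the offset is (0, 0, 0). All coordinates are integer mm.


translate([176, 109, 0]) cube([4324, 295, 2272]);


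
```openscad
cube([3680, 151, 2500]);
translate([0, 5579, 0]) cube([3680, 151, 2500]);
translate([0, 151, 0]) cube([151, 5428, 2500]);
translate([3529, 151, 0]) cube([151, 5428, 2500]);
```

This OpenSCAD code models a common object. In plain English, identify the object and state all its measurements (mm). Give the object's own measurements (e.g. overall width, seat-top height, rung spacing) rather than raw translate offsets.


The wall frame of a small rectangular building: four walls, each 2500 mm tall and 151 mm thick, enclosing a footprint 3680 mm (x) by 5730 mm (y) outside-to-outside, with no floor or roof. The front and back walls (the −y and +y sides) span the full width; the two side walls fit between them.


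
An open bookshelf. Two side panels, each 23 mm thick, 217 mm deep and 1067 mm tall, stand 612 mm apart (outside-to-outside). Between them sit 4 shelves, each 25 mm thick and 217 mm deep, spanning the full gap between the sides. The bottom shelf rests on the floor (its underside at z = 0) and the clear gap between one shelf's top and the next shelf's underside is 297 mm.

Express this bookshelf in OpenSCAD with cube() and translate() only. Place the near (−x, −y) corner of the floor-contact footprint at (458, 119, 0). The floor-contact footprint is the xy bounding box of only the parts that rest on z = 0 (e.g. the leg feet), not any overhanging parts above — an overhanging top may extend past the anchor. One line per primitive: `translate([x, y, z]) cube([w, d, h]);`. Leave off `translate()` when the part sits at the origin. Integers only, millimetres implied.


translate([458, 119, 0]) cube([23, 217, 1067]);
translate([1047, 119, 0]) cube([23, 217, 1067]);
translate([481, 119, 0]) cube([566, 217, 25]);
translate([481, 119, 322]) cube([566, 217, 25]);
translate([481, 119, 644]) cube([566, 217, 25]);
translate([481, 119, 966]) cube([566, 217, 25]);


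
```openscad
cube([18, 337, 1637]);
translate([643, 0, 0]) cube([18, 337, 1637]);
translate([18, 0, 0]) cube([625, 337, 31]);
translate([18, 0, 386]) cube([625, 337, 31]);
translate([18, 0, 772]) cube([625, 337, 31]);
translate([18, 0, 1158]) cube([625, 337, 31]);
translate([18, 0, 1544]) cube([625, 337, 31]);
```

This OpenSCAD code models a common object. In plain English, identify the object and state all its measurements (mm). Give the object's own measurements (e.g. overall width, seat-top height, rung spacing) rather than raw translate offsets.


An open bookshelf. Two side panels, each 18 mm thick, 337 mm deep and 1637 mm tall, stand 661 mm apart (outside-to-outside). Between them sit 5 shelves, each 31 mm thick and 337 mm deep, spanning the full gap between the sides. The bottom shelf rests on the floor (its underside at z = 0) and the clear gap between one shelf's top and the next shelf's underside is 355 mm.


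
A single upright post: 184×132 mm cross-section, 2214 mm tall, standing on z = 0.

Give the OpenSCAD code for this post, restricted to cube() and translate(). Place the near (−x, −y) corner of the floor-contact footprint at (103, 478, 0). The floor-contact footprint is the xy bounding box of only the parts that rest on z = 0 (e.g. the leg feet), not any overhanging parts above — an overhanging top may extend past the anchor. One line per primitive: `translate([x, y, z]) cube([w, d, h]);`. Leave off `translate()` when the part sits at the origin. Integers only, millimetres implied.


translate([103, 478, 0]) cube([184, 132, 2214]);


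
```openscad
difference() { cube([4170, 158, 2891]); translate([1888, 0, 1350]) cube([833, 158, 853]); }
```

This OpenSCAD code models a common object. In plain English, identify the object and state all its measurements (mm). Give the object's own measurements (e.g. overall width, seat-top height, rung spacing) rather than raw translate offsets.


A wall 4170 mm long (x), 158 mm thick (y), 2891 mm tall, with a rectangular window opening cut through it. The opening is 833 mm wide and 853 mm tall; its sill is at z = 1350 mm and its near (−x) edge is 1888 mm from the wall's −x end. The opening passes through the full wall thickness.


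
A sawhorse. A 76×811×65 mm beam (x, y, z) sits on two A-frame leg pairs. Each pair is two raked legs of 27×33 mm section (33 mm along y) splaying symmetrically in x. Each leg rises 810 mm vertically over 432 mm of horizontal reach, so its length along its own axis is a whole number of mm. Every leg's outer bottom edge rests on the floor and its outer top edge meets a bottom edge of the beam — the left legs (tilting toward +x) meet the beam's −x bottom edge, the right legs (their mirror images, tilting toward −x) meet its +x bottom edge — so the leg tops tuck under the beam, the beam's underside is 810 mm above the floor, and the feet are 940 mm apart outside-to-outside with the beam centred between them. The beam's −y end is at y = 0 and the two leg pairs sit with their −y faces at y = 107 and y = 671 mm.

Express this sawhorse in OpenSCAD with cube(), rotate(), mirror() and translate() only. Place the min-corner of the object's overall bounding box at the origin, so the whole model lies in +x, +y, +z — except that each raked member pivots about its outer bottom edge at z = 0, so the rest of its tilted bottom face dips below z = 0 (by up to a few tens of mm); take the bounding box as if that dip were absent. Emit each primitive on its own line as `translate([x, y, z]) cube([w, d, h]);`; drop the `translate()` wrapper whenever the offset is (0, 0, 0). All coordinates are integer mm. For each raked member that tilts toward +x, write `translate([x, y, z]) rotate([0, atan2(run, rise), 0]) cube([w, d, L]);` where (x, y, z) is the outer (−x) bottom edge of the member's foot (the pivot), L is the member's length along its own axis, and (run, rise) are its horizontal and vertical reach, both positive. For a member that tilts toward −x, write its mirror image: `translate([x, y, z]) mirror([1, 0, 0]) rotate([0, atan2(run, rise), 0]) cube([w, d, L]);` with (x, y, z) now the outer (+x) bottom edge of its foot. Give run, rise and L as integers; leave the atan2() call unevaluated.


// leg length = √(432² + 810²) = 918
// right-leg outer foot x = 2·432 + 76 = 940
// beam min-corner = (432, 0, 810)
translate([432, 0, 810]) cube([76, 811, 65]);
translate([0, 107, 0]) rotate([0, atan2(432, 810), 0]) cube([27, 33, 918]);
translate([940, 107, 0]) mirror([1, 0, 0]) rotate([0, atan2(432, 810), 0]) cube([27, 33, 918]);
translate([0, 671, 0]) rotate([0, atan2(432, 810), 0]) cube([27, 33, 918]);
translate([940, 671, 0]) mirror([1, 0, 0]) rotate([0, atan2(432, 810), 0]) cube([27, 33, 918]);


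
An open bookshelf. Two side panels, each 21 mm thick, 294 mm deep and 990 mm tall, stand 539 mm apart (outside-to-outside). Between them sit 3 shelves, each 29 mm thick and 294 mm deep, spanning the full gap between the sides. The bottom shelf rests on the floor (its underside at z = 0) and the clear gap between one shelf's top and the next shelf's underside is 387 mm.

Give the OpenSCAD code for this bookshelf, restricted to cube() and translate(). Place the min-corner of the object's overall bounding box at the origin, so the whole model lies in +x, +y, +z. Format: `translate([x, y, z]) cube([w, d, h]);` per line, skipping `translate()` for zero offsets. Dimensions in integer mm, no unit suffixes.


cube([21, 294, 990]);
translate([518, 0, 0]) cube([21, 294, 990]);
translate([21, 0, 0]) cube([497, 294, 29]);
translate([21, 0, 416]) cube([497, 294, 29]);
translate([21, 0, 832]) cube([497, 294, 29]);
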